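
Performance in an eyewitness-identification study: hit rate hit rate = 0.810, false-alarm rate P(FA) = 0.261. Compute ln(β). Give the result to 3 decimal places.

z(H) = 0.8779
z(FA) = -0.6403
ln β = −½·[z(H)² − z(FA)²] = −0.5 × (0.7707 − 0.4100) = -0.18035

ln β = -0.180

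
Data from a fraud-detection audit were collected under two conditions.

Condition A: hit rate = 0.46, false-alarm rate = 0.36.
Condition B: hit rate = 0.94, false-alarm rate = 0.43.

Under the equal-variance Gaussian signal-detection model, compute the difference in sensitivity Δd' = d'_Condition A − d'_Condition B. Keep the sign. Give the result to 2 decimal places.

Condition A: z(0.46) = -0.100, z(0.36) = -0.358, d' = 0.258
Condition B: z(0.94) = 1.555, z(0.43) = -0.176, d' = 1.731
Δd' = d'_Condition A − d'_Condition B = 0.258 − 1.731 = -1.473
Condition B has the higher sensitivity.

Δd' = -1.47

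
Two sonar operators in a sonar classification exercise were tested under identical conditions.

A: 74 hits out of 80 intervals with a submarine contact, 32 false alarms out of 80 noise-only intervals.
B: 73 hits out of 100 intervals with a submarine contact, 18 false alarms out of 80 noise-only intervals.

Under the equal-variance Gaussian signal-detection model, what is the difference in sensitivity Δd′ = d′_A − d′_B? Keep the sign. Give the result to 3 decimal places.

A: z(0.9250) = 1.4395, z(0.4000) = -0.2533, d' = 1.6928
B: z(0.7300) = 0.6128, z(0.2250) = -0.7554, d' = 1.3682
Δd' = d'_A − d'_B = 1.6928 − 1.3682 = 0.3246
A has the higher sensitivity.

Δd′ = 0.325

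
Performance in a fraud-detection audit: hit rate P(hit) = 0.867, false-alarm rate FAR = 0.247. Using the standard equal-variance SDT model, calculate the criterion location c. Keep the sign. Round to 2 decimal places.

z(0.867) = 1.112, z(0.247) = -0.684
c = −½·[z(H) + z(FA)] = −0.5 × (1.112 + (-0.684)) = -0.214

c = -0.21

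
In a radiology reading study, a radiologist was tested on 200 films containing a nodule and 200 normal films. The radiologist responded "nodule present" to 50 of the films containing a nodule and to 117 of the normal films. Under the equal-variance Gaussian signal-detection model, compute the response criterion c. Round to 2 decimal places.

c = 0.23

H = 50/200 = 0.2500
FA = 117/200 = 0.5850
z(H) = z(0.2500) = -0.674
z(FA) = z(0.5850) = 0.215
c = −½·[z(H) + z(FA)] = −0.5 × (-0.674 + 0.215) = 0.2295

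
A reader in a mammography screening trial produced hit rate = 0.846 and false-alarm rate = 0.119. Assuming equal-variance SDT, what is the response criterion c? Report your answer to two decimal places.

c = 0.08

z(H) = z(0.846) = 1.0194
z(FA) = z(0.119) = -1.1800
c = −½·[z(H) + z(FA)] = −0.5 × (1.0194 + (-1.1800)) = 0.0803
c > 0: the reader has a conservative response bias.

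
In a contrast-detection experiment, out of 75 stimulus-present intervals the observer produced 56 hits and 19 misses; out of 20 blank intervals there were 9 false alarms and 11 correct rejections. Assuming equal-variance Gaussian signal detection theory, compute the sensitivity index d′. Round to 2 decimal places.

H = 56/75 = 0.7467
FA = 9/20 = 0.4500
Φ⁻¹(H) = Φ⁻¹(0.7467) = 0.6641
Φ⁻¹(FA) = Φ⁻¹(0.4500) = -0.1257
d' = z(H) − z(FA) = 0.6641 − (-0.1257) = 0.7898

d′ = 0.79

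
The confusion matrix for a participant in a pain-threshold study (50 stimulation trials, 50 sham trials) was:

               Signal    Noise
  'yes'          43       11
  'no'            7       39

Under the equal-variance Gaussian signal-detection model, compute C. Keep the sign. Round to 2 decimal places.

H = 43/50 = 0.8600
FA = 11/50 = 0.2200
z(0.8600) = 1.080, z(0.2200) = -0.772
c = −½·[z(H) + z(FA)] = −0.5 × (1.080 + (-0.772)) = -0.154

C = -0.15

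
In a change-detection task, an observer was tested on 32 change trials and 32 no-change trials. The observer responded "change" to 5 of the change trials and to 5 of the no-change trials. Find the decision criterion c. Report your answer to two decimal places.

c = 1.01

H = 5/32 = 0.1562
FA = 5/32 = 0.1562
z(0.1562) = -1.0102, z(0.1562) = -1.0102
c = −½·[z(H) + z(FA)] = −0.5 × (-1.0102 + (-1.0102)) = 1.0102
c > 0: the observer has a conservative response bias.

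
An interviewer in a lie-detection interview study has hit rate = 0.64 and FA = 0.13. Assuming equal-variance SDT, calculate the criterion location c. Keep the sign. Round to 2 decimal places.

z(H) = 0.3585
z(FA) = -1.1264
c = −½·[z(H) + z(FA)] = −0.5 × (0.3585 + (-1.1264)) = 0.38395
c > 0: the interviewer has a conservative response bias.

c = 0.38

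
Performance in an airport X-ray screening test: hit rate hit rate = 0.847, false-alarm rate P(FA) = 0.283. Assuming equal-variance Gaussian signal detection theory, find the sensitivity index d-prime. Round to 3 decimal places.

d-prime = 1.598

z(H) = z(0.847) = 1.0237
z(FA) = z(0.283) = -0.5740
d' = z(H) − z(FA) = 1.0237 − (-0.5740) = 1.5977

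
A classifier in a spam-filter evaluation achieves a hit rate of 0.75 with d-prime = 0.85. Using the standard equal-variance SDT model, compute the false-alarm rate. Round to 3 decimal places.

z(hit rate) = z(0.75) = 0.6745
z(FA) = z(H) − d' = 0.6745 − 0.85 = -0.1755
false-alarm rate = Φ(-0.1755) = 0.4303

false-alarm rate = 0.430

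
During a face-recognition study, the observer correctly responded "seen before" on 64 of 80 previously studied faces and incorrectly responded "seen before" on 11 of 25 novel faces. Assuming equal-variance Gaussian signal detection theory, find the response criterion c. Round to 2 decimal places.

H = 64/80 = 0.8000
FA = 11/25 = 0.4400
z(H) = z(0.8000) = 0.8416
z(FA) = z(0.4400) = -0.1510
c = −½·[z(H) + z(FA)] = −0.5 × (0.8416 + (-0.1510)) = -0.3453

c = -0.35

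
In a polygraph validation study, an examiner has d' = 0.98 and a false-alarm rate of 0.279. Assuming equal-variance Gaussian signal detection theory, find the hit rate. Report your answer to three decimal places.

z(false-alarm rate) = z(0.279) = -0.5858
z(H) = z(FA) + d' = -0.5858 + 0.98 = 0.3942
hit rate = Φ(0.3942) = 0.6533

hit rate = 0.653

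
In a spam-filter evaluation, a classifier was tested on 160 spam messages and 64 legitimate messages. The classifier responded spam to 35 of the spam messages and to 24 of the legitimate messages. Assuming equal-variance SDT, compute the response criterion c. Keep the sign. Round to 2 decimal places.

c = 0.55

H = 35/160 = 0.2188
FA = 24/64 = 0.3750
Φ⁻¹(H) = Φ⁻¹(0.2188) = -0.776
Φ⁻¹(FA) = Φ⁻¹(0.3750) = -0.319
c = −½·[z(H) + z(FA)] = −0.5 × (-0.776 + (-0.319)) = 0.5475
c > 0: the classifier has a conservative response bias.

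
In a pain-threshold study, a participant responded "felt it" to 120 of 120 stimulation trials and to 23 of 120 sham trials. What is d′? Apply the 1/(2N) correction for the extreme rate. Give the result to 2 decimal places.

The hit rate is 120/120 = 1, so apply the 1/(2N) correction: H → 1 − 1/(2·120) = 0.99583.
z(H) = z(0.99583) = 2.638
z(FA) = z(0.19167) = -0.872
d' = 2.638 − (-0.872) = 3.510

d′ = 3.51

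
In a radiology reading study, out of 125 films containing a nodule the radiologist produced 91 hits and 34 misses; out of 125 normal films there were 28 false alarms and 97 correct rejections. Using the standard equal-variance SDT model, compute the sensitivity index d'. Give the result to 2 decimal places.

H = 91/125 = 0.7280
FA = 28/125 = 0.2240
Φ⁻¹(H) = Φ⁻¹(0.7280) = 0.607
Φ⁻¹(FA) = Φ⁻¹(0.2240) = -0.759
d' = z(H) − z(FA) = 0.607 − (-0.759) = 1.366

d' = 1.37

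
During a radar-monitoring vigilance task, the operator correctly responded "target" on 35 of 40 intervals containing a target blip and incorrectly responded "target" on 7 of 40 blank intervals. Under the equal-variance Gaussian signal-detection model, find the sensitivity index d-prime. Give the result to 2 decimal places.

H = 35/40 = 0.8750
FA = 7/40 = 0.1750
Φ⁻¹(0.8750) = 1.1503, Φ⁻¹(0.1750) = -0.9346
d' = z(H) − z(FA) = 1.1503 − (-0.9346) = 2.0849

d-prime = 2.08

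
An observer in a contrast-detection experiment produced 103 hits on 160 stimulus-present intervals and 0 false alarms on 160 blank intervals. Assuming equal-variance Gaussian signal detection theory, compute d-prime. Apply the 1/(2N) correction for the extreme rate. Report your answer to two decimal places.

d-prime = 3.10

The false-alarm rate is 0/160 = 0, so apply the 1/(2N) correction: FA → 1/(2·160) = 0.00313.
z(H) = z(0.64375) = 0.369
z(FA) = z(0.00313) = -2.734
d' = 0.369 − (-2.734) = 3.103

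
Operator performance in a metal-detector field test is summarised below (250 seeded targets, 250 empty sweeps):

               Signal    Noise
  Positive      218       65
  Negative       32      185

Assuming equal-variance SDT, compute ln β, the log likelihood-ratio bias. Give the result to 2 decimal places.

ln β = -0.44

H = 218/250 = 0.8720
FA = 65/250 = 0.2600
z(H) = 1.136
z(FA) = -0.643
ln β = −½·[z(H)² − z(FA)²] = −0.5 × (1.290 − 0.413) = -0.4385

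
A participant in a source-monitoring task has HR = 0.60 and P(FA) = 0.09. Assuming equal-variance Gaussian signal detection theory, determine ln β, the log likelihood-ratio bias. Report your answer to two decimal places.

ln β = 0.87

z(0.60) = 0.253, z(0.09) = -1.341
ln β = −½·[z(H)² − z(FA)²] = −0.5 × (0.064 − 1.798) = 0.867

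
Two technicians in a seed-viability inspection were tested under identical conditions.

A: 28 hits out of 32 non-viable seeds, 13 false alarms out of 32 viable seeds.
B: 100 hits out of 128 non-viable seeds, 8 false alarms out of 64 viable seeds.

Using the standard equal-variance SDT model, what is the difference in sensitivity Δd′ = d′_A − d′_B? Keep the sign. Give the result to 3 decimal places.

Δd′ = -0.539

A: z(0.8750) = 1.1503, z(0.4062) = -0.2373, d' = 1.3876
B: z(0.7812) = 0.7763, z(0.1250) = -1.1503, d' = 1.9266
Δd' = d'_A − d'_B = 1.3876 − 1.9266 = -0.5390
B has the higher sensitivity.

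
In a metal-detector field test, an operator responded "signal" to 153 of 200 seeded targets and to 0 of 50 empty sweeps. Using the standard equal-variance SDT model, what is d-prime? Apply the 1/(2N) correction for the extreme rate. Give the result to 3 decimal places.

The false-alarm rate is 0/50 = 0, so apply the 1/(2N) correction: FA → 1/(2·50) = 0.01000.
z(H) = z(0.76500) = 0.7225
z(FA) = z(0.01000) = -2.3263
d' = 0.7225 − (-2.3263) = 3.0488

d-prime = 3.049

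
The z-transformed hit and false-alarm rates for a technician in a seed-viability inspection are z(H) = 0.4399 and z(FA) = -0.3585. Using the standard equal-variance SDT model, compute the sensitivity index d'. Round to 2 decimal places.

d' = z(H) − z(FA) = 0.4399 − (-0.3585) = 0.7984

d' = 0.80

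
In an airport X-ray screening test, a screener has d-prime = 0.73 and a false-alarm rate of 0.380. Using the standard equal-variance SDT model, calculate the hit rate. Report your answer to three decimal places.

hit rate = 0.664

z(false-alarm rate) = z(0.380) = -0.3055
z(H) = z(FA) + d' = -0.3055 + 0.73 = 0.4245
hit rate = Φ(0.4245) = 0.6644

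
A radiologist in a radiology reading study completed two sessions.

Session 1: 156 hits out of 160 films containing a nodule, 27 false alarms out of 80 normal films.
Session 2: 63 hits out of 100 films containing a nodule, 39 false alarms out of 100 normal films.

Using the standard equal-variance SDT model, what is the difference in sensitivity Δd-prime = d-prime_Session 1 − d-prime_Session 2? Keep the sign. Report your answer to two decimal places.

Δd-prime = 1.77

Session 1: z(0.9750) = 1.960, z(0.3375) = -0.419, d' = 2.379
Session 2: z(0.6300) = 0.332, z(0.3900) = -0.279, d' = 0.611
Δd' = d'_Session 1 − d'_Session 2 = 2.379 − 0.611 = 1.768
Session 1 has the higher sensitivity.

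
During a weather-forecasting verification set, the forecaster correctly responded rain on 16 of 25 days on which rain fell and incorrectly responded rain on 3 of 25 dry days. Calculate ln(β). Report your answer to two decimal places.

H = 16/25 = 0.6400
FA = 3/25 = 0.1200
z(0.6400) = 0.358, z(0.1200) = -1.175
ln β = −½·[z(H)² − z(FA)²] = −0.5 × (0.128 − 1.381) = 0.6265

ln β = 0.63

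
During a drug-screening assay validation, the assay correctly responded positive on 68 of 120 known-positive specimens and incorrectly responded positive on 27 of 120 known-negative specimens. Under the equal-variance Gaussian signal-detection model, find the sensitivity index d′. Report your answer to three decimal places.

H = 68/120 = 0.5667
FA = 27/120 = 0.2250
z(H) = 0.1680
z(FA) = -0.7554
d' = z(H) − z(FA) = 0.1680 − (-0.7554) = 0.9234

d′ = 0.923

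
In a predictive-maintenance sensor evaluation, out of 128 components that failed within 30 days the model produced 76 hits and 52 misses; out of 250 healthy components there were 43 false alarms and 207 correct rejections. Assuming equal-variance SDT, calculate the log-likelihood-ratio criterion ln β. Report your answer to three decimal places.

H = 76/128 = 0.5938
FA = 43/250 = 0.1720
Φ⁻¹(H) = Φ⁻¹(0.5938) = 0.2373
Φ⁻¹(FA) = Φ⁻¹(0.1720) = -0.9463
ln β = −½·[z(H)² − z(FA)²] = −0.5 × (0.0563 − 0.8955) = 0.4196

ln β = 0.420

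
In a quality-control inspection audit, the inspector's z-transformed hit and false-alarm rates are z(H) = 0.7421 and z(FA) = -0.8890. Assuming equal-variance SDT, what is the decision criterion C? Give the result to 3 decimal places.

C = 0.073

c = −½·[z(H) + z(FA)] = −½·(0.7421 + (-0.8890)) = 0.07345
c > 0: the inspector has a conservative response bias.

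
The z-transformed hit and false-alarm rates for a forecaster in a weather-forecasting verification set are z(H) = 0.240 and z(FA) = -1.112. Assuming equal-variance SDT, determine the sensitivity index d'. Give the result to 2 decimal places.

d' = 1.35

d' = z(H) − z(FA) = 0.240 − (-1.112) = 1.352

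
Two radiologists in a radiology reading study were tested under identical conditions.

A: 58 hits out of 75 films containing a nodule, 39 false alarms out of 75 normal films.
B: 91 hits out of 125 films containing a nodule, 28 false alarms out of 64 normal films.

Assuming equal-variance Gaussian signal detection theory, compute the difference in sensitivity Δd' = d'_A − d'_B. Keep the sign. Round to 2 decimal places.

A: z(0.7733) = 0.750, z(0.5200) = 0.050, d' = 0.700
B: z(0.7280) = 0.607, z(0.4375) = -0.157, d' = 0.764
Δd' = d'_A − d'_B = 0.700 − 0.764 = -0.064
B has the higher sensitivity.

Δd' = -0.06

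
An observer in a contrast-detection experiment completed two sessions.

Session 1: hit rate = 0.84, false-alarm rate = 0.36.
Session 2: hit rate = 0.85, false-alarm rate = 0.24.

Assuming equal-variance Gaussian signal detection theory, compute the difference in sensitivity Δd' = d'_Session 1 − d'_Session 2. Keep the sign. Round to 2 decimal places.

Session 1: z(0.84) = 0.994, z(0.36) = -0.358, d' = 1.352
Session 2: z(0.85) = 1.036, z(0.24) = -0.706, d' = 1.742
Δd' = d'_Session 1 − d'_Session 2 = 1.352 − 1.742 = -0.390
Session 2 has the higher sensitivity.

Δd' = -0.39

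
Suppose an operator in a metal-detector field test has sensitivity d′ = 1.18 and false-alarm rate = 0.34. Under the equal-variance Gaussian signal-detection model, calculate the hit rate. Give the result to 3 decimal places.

z(false-alarm rate) = z(0.34) = -0.4125
z(H) = z(FA) + d' = -0.4125 + 1.18 = 0.7675
hit rate = Φ(0.7675) = 0.7786

hit rate = 0.779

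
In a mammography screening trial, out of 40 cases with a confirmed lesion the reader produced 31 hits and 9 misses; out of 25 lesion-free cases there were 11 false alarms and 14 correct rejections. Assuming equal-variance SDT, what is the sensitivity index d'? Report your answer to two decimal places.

d' = 0.91

H = 31/40 = 0.7750
FA = 11/25 = 0.4400
z(H) = 0.755
z(FA) = -0.151
d' = z(H) − z(FA) = 0.755 − (-0.151) = 0.906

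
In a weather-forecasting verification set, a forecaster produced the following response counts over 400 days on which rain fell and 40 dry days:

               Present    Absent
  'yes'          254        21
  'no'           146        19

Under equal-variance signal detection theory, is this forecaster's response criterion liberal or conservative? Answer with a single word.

z(H) = 0.345, z(FA) = 0.063
c = −½·(z(H) + z(FA)) = -0.204
c < 0 → liberal criterion (biased toward responding “yes”).

liberal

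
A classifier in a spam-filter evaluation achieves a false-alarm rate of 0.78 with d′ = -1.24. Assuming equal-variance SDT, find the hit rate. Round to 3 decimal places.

hit rate = 0.320

z(false-alarm rate) = z(0.78) = 0.7722
z(H) = z(FA) + d' = 0.7722 + (-1.24) = -0.4678
hit rate = Φ(-0.4678) = 0.3200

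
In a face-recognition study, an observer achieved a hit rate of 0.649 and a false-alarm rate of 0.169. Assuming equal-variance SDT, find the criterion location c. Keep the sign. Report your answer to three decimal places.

c = 0.288

Φ⁻¹(0.649) = 0.3826, Φ⁻¹(0.169) = -0.9581
c = −½·[z(H) + z(FA)] = −0.5 × (0.3826 + (-0.9581)) = 0.28775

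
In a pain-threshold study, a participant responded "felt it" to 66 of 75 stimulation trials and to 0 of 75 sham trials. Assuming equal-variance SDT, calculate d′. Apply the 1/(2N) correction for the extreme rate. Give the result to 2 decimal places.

d′ = 3.65

The false-alarm rate is 0/75 = 0, so apply the 1/(2N) correction: FA → 1/(2·75) = 0.00667.
z(H) = z(0.88000) = 1.175
z(FA) = z(0.00667) = -2.475
d' = 1.175 − (-2.475) = 3.650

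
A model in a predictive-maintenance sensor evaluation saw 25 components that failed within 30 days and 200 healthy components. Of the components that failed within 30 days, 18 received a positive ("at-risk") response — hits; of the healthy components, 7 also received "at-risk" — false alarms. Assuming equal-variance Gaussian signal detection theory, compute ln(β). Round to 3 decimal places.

H = 18/25 = 0.7200
FA = 7/200 = 0.0350
Φ⁻¹(0.7200) = 0.5828, Φ⁻¹(0.0350) = -1.8119
ln β = −½·[z(H)² − z(FA)²] = −0.5 × (0.3397 − 3.2830) = 1.47165

ln β = 1.472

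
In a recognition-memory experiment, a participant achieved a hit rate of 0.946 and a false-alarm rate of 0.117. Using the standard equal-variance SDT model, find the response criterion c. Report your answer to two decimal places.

c = -0.21

z(H) = z(0.946) = 1.607
z(FA) = z(0.117) = -1.190
c = −½·[z(H) + z(FA)] = −0.5 × (1.607 + (-1.190)) = -0.2085
c < 0: the participant has a liberal response bias.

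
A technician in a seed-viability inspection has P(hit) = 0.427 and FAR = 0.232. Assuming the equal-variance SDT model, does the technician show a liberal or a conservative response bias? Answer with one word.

conservative

z(H) = -0.184, z(FA) = -0.732
c = −½·(z(H) + z(FA)) = 0.458
c > 0 → conservative criterion (biased toward responding “no”).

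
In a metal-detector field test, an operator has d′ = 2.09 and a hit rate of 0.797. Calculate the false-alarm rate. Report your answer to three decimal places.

z(hit rate) = z(0.797) = 0.8310
z(FA) = z(H) − d' = 0.8310 − 2.09 = -1.2590
false-alarm rate = Φ(-1.2590) = 0.1040

false-alarm rate = 0.104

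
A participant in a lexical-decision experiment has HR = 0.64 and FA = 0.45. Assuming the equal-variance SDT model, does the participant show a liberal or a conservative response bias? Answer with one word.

liberal

z(H) = 0.358, z(FA) = -0.126
c = −½·(z(H) + z(FA)) = -0.116
c < 0 → liberal criterion (biased toward responding “yes”).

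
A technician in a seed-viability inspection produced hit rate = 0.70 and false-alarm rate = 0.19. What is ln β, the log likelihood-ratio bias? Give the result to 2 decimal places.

z(H) = z(0.70) = 0.524
z(FA) = z(0.19) = -0.878
ln β = −½·[z(H)² − z(FA)²] = −0.5 × (0.275 − 0.771) = 0.248

ln β = 0.25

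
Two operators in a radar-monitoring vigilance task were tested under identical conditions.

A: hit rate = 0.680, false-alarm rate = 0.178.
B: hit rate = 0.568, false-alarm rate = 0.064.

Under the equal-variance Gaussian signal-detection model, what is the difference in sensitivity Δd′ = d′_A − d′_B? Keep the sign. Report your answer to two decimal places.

A: z(0.680) = 0.468, z(0.178) = -0.923, d' = 1.391
B: z(0.568) = 0.171, z(0.064) = -1.522, d' = 1.693
Δd' = d'_A − d'_B = 1.391 − 1.693 = -0.302
B has the higher sensitivity.

Δd′ = -0.30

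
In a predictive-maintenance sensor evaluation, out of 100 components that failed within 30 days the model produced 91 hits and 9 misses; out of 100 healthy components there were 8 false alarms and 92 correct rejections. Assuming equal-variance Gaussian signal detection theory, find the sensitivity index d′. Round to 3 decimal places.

H = 91/100 = 0.9100
FA = 8/100 = 0.0800
z(0.9100) = 1.3408, z(0.0800) = -1.4051
d' = z(H) − z(FA) = 1.3408 − (-1.4051) = 2.7459

d′ = 2.746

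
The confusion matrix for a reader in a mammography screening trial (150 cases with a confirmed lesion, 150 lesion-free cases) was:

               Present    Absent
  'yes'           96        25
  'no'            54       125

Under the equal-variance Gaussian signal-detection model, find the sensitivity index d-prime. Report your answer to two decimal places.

H = 96/150 = 0.6400
FA = 25/150 = 0.1667
z(H) = 0.3585
z(FA) = -0.9673
d' = z(H) − z(FA) = 0.3585 − (-0.9673) = 1.3258

d-prime = 1.33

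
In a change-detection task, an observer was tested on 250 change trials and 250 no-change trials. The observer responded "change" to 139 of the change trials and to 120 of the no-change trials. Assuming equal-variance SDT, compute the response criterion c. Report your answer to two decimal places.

c = -0.05

H = 139/250 = 0.5560
FA = 120/250 = 0.4800
z(H) = z(0.5560) = 0.1408
z(FA) = z(0.4800) = -0.0502
c = −½·[z(H) + z(FA)] = −0.5 × (0.1408 + (-0.0502)) = -0.0453
c < 0: the observer has a liberal response bias.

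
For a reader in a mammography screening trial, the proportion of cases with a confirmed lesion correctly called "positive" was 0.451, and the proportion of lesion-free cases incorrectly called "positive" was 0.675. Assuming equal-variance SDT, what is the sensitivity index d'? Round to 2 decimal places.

z(H) = z(0.451) = -0.123
z(FA) = z(0.675) = 0.454
d' = z(H) − z(FA) = -0.123 − 0.454 = -0.577

d' = -0.58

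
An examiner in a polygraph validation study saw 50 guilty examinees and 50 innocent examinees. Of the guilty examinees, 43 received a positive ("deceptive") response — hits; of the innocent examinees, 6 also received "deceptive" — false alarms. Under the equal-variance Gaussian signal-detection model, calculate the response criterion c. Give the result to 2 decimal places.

c = 0.05

H = 43/50 = 0.8600
FA = 6/50 = 0.1200
Φ⁻¹(H) = Φ⁻¹(0.8600) = 1.0803
Φ⁻¹(FA) = Φ⁻¹(0.1200) = -1.1750
c = −½·[z(H) + z(FA)] = −0.5 × (1.0803 + (-1.1750)) = 0.04735
c > 0: the examiner has a conservative response bias.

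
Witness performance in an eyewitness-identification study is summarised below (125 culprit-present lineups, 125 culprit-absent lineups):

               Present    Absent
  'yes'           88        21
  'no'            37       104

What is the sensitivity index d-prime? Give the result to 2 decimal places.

d-prime = 1.50

H = 88/125 = 0.7040
FA = 21/125 = 0.1680
z(0.7040) = 0.536, z(0.1680) = -0.962
d' = z(H) − z(FA) = 0.536 − (-0.962) = 1.498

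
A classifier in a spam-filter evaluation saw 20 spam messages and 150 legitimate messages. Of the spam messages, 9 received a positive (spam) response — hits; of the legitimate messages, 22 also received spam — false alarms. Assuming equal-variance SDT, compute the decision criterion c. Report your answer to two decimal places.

c = 0.59

H = 9/20 = 0.4500
FA = 22/150 = 0.1467
z(H) = z(0.4500) = -0.1257
z(FA) = z(0.1467) = -1.0507
c = −½·[z(H) + z(FA)] = −0.5 × (-0.1257 + (-1.0507)) = 0.5882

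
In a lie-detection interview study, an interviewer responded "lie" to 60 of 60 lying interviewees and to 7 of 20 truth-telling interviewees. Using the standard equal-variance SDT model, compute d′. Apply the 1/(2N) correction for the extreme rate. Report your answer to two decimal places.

The hit rate is 60/60 = 1, so apply the 1/(2N) correction: H → 1 − 1/(2·60) = 0.99167.
z(H) = z(0.99167) = 2.394
z(FA) = z(0.35000) = -0.385
d' = 2.394 − (-0.385) = 2.779

d′ = 2.78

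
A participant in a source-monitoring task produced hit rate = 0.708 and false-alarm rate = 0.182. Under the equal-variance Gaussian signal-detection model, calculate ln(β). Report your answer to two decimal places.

ln β = 0.26

Φ⁻¹(0.708) = 0.548, Φ⁻¹(0.182) = -0.908
ln β = −½·[z(H)² − z(FA)²] = −0.5 × (0.300 − 0.824) = 0.262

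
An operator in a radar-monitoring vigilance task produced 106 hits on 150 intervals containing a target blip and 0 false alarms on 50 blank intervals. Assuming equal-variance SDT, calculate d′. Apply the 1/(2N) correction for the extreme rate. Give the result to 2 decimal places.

The false-alarm rate is 0/50 = 0, so apply the 1/(2N) correction: FA → 1/(2·50) = 0.01000.
z(H) = z(0.70667) = 0.544
z(FA) = z(0.01000) = -2.326
d' = 0.544 − (-2.326) = 2.870

d′ = 2.87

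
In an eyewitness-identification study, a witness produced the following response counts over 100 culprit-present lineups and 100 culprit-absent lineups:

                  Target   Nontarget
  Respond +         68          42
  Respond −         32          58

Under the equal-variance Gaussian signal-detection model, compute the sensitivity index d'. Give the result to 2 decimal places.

d' = 0.67

H = 68/100 = 0.6800
FA = 42/100 = 0.4200
Φ⁻¹(0.6800) = 0.4677, Φ⁻¹(0.4200) = -0.2019
d' = z(H) − z(FA) = 0.4677 − (-0.2019) = 0.6696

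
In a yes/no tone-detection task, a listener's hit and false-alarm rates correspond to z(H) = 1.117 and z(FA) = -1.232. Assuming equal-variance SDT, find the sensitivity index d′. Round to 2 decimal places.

d' = z(H) − z(FA) = 1.117 − (-1.232) = 2.349

d′ = 2.35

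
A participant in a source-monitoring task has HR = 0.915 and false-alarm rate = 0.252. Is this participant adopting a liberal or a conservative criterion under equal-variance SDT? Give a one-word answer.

z(H) = 1.372, z(FA) = -0.668
c = −½·(z(H) + z(FA)) = -0.352
c < 0 → liberal criterion (biased toward responding “yes”).

liberal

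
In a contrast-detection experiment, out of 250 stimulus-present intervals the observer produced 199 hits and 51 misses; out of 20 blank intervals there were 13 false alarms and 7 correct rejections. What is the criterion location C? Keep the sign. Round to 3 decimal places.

C = -0.606

H = 199/250 = 0.7960
FA = 13/20 = 0.6500
z(H) = z(0.7960) = 0.8274
z(FA) = z(0.6500) = 0.3853
c = −½·[z(H) + z(FA)] = −0.5 × (0.8274 + 0.3853) = -0.60635
c < 0: the observer has a liberal response bias.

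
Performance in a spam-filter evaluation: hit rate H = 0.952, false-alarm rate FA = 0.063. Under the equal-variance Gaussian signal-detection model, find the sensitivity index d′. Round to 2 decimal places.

Φ⁻¹(H) = 1.6646
Φ⁻¹(FA) = -1.5301
d' = z(H) − z(FA) = 1.6646 − (-1.5301) = 3.1947

d′ = 3.19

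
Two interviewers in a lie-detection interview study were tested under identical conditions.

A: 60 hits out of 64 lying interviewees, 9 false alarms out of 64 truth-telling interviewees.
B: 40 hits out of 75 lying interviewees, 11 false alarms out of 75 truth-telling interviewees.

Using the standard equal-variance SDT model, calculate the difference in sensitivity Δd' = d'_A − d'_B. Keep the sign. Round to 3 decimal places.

A: z(0.9375) = 1.5341, z(0.1406) = -1.0776, d' = 2.6117
B: z(0.5333) = 0.0836, z(0.1467) = -1.0507, d' = 1.1343
Δd' = d'_A − d'_B = 2.6117 − 1.1343 = 1.4774
A has the higher sensitivity.

Δd' = 1.477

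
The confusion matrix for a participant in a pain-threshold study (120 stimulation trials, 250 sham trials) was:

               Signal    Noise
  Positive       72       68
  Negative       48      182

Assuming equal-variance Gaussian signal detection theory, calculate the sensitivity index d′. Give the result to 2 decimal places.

d′ = 0.86

H = 72/120 = 0.6000
FA = 68/250 = 0.2720
Φ⁻¹(H) = Φ⁻¹(0.6000) = 0.2533
Φ⁻¹(FA) = Φ⁻¹(0.2720) = -0.6068
d' = z(H) − z(FA) = 0.2533 − (-0.6068) = 0.8601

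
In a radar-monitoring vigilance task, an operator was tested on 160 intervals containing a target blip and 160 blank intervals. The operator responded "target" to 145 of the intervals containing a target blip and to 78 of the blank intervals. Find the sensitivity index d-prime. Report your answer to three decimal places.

H = 145/160 = 0.9062
FA = 78/160 = 0.4875
z(H) = 1.3177
z(FA) = -0.0313
d' = z(H) − z(FA) = 1.3177 − (-0.0313) = 1.3490

d-prime = 1.349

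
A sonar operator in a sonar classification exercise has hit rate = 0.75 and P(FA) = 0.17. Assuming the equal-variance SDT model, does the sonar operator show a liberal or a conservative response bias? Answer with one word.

z(H) = 0.674, z(FA) = -0.954
c = −½·(z(H) + z(FA)) = 0.140
c > 0 → conservative criterion (biased toward responding “no”).

conservative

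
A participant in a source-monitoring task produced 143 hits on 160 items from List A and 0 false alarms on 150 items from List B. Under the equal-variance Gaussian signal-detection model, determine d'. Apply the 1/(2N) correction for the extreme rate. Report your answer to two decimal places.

d' = 3.96

The false-alarm rate is 0/150 = 0, so apply the 1/(2N) correction: FA → 1/(2·150) = 0.00333.
z(H) = z(0.89375) = 1.247
z(FA) = z(0.00333) = -2.713
d' = 1.247 − (-2.713) = 3.960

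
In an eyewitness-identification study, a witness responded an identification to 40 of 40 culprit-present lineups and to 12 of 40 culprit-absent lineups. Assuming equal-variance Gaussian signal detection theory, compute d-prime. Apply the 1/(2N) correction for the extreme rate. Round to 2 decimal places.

d-prime = 2.77

The hit rate is 40/40 = 1, so apply the 1/(2N) correction: H → 1 − 1/(2·40) = 0.98750.
z(H) = z(0.98750) = 2.241
z(FA) = z(0.30000) = -0.524
d' = 2.241 − (-0.524) = 2.765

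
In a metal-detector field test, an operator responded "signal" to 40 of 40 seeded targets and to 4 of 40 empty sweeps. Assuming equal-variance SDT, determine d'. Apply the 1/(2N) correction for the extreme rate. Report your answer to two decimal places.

d' = 3.52

The hit rate is 40/40 = 1, so apply the 1/(2N) correction: H → 1 − 1/(2·40) = 0.98750.
z(H) = z(0.98750) = 2.241
z(FA) = z(0.10000) = -1.282
d' = 2.241 − (-1.282) = 3.523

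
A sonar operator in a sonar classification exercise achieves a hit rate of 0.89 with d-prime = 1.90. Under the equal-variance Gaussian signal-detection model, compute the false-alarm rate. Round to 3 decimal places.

false-alarm rate = 0.250

z(hit rate) = z(0.89) = 1.2265
z(FA) = z(H) − d' = 1.2265 − 1.90 = -0.6735
false-alarm rate = Φ(-0.6735) = 0.2503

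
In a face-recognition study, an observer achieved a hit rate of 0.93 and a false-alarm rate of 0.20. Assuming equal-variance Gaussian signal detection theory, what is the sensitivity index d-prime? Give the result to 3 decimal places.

d-prime = 2.317

z(0.93) = 1.4758, z(0.20) = -0.8416
d' = z(H) − z(FA) = 1.4758 − (-0.8416) = 2.3174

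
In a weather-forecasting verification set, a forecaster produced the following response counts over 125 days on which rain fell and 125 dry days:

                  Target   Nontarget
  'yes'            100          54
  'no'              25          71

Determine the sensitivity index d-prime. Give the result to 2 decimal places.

d-prime = 1.01

H = 100/125 = 0.8000
FA = 54/125 = 0.4320
z(H) = 0.8416
z(FA) = -0.1713
d' = z(H) − z(FA) = 0.8416 − (-0.1713) = 1.0129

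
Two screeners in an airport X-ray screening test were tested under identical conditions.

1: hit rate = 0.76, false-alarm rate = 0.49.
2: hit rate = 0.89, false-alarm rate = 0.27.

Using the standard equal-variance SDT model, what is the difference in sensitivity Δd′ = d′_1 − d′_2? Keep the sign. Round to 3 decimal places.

Δd′ = -1.108

1: z(0.76) = 0.7063, z(0.49) = -0.0251, d' = 0.7314
2: z(0.89) = 1.2265, z(0.27) = -0.6128, d' = 1.8393
Δd' = d'_1 − d'_2 = 0.7314 − 1.8393 = -1.1079
2 has the higher sensitivity.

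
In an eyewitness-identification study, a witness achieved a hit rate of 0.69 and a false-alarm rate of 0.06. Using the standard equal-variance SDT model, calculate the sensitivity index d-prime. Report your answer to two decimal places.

z(0.69) = 0.496, z(0.06) = -1.555
d' = z(H) − z(FA) = 0.496 − (-1.555) = 2.051

d-prime = 2.05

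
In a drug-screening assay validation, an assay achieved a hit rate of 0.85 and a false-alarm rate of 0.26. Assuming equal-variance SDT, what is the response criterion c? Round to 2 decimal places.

c = -0.20

z(H) = 1.0364
z(FA) = -0.6433
c = −½·[z(H) + z(FA)] = −0.5 × (1.0364 + (-0.6433)) = -0.19655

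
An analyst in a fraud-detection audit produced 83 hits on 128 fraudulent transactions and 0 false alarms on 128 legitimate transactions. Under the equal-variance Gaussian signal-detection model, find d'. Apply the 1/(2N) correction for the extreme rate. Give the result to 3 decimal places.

The false-alarm rate is 0/128 = 0, so apply the 1/(2N) correction: FA → 1/(2·128) = 0.00391.
z(H) = z(0.64844) = 0.3811
z(FA) = z(0.00391) = -2.6597
d' = 0.3811 − (-2.6597) = 3.0408

d' = 3.041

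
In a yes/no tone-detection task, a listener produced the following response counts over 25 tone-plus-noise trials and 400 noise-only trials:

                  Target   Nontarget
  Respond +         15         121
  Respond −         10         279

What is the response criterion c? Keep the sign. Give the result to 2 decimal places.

c = 0.13

H = 15/25 = 0.6000
FA = 121/400 = 0.3025
Φ⁻¹(H) = Φ⁻¹(0.6000) = 0.253
Φ⁻¹(FA) = Φ⁻¹(0.3025) = -0.517
c = −½·[z(H) + z(FA)] = −0.5 × (0.253 + (-0.517)) = 0.132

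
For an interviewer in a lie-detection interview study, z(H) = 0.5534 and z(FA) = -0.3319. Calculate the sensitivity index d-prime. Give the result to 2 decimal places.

d' = z(H) − z(FA) = 0.5534 − (-0.3319) = 0.8853

d-prime = 0.89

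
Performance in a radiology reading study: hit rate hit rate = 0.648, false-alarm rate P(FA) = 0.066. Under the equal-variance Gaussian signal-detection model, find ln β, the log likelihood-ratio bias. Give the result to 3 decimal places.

ln β = 1.062

z(H) = z(0.648) = 0.3799
z(FA) = z(0.066) = -1.5063
ln β = −½·[z(H)² − z(FA)²] = −0.5 × (0.1443 − 2.2689) = 1.0623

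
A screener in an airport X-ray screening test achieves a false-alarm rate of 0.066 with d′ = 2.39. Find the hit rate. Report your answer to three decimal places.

z(false-alarm rate) = z(0.066) = -1.5063
z(H) = z(FA) + d' = -1.5063 + 2.39 = 0.8837
hit rate = Φ(0.8837) = 0.8116

hit rate = 0.812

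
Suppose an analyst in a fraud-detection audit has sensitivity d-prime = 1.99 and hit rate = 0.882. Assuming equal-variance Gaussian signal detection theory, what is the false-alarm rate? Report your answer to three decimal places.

z(hit rate) = z(0.882) = 1.1850
z(FA) = z(H) − d' = 1.1850 − 1.99 = -0.8050
false-alarm rate = Φ(-0.8050) = 0.2104

false-alarm rate = 0.210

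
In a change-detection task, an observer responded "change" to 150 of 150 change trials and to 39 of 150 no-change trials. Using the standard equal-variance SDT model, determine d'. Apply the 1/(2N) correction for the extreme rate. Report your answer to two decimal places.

The hit rate is 150/150 = 1, so apply the 1/(2N) correction: H → 1 − 1/(2·150) = 0.99667.
z(H) = z(0.99667) = 2.713
z(FA) = z(0.26000) = -0.643
d' = 2.713 − (-0.643) = 3.356

d' = 3.36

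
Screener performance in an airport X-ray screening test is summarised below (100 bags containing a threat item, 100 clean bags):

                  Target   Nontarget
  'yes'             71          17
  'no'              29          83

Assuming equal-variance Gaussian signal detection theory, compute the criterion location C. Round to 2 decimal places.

C = 0.20

H = 71/100 = 0.7100
FA = 17/100 = 0.1700
z(H) = z(0.7100) = 0.553
z(FA) = z(0.1700) = -0.954
c = −½·[z(H) + z(FA)] = −0.5 × (0.553 + (-0.954)) = 0.2005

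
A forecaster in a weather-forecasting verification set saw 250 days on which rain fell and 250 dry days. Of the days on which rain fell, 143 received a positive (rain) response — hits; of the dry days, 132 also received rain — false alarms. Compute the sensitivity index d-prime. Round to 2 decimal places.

H = 143/250 = 0.5720
FA = 132/250 = 0.5280
z(H) = z(0.5720) = 0.181
z(FA) = z(0.5280) = 0.070
d' = z(H) − z(FA) = 0.181 − 0.070 = 0.111

d-prime = 0.11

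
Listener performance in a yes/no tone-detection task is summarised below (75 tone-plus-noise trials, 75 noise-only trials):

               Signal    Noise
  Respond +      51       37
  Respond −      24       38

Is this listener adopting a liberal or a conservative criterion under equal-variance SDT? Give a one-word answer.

z(H) = 0.468, z(FA) = -0.017
c = −½·(z(H) + z(FA)) = -0.2255
c < 0 → liberal criterion (biased toward responding “yes”).

liberal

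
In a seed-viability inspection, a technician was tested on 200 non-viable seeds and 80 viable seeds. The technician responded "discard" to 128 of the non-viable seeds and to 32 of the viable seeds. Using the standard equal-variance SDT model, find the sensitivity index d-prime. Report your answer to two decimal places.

d-prime = 0.61

H = 128/200 = 0.6400
FA = 32/80 = 0.4000
z(0.6400) = 0.358, z(0.4000) = -0.253
d' = z(H) − z(FA) = 0.358 − (-0.253) = 0.611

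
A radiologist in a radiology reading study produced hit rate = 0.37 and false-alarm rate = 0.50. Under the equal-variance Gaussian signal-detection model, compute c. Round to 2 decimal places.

c = 0.17

z(0.37) = -0.332, z(0.50) = 0.000
c = −½·[z(H) + z(FA)] = −0.5 × (-0.332 + 0.000) = 0.166
c > 0: the radiologist has a conservative response bias.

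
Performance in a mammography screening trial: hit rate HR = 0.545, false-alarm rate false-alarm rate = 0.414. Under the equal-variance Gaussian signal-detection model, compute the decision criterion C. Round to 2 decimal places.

C = 0.05

z(H) = z(0.545) = 0.113
z(FA) = z(0.414) = -0.217
c = −½·[z(H) + z(FA)] = −0.5 × (0.113 + (-0.217)) = 0.052
c > 0: the reader has a conservative response bias.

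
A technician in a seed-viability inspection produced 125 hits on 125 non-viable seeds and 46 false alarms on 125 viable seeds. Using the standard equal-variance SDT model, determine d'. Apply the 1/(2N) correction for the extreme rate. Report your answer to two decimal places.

The hit rate is 125/125 = 1, so apply the 1/(2N) correction: H → 1 − 1/(2·125) = 0.99600.
z(H) = z(0.99600) = 2.652
z(FA) = z(0.36800) = -0.337
d' = 2.652 − (-0.337) = 2.989

d' = 2.99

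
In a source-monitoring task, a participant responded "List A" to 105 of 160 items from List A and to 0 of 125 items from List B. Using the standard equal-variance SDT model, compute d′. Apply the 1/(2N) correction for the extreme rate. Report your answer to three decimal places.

The false-alarm rate is 0/125 = 0, so apply the 1/(2N) correction: FA → 1/(2·125) = 0.00400.
z(H) = z(0.65625) = 0.4023
z(FA) = z(0.00400) = -2.6521
d' = 0.4023 − (-2.6521) = 3.0544

d′ = 3.054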